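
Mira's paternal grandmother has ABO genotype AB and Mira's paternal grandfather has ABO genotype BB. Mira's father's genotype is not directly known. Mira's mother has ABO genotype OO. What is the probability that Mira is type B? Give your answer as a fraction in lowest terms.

3/4

Mira's father's ABO genotype from AB × BB: 1/2 AB, 1/2 BB.
Crossing each possibility with the mother OO and summing P(type B): 1/2·1/2 + 1/2·1 = 3/4.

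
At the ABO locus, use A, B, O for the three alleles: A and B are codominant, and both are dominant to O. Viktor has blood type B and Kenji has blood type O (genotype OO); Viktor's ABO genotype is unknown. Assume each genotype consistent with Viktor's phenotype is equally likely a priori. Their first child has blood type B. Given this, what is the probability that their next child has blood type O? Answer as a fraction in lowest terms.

1/6

Possible genotypes: Viktor ∈ {BB, BO}; Kenji ∈ {OO}.
Weight each parental genotype pair by prior × P(type-B child):
  BB × OO: posterior weight 2/3; P(next child type O) = 0.
  BO × OO: posterior weight 1/3; P(next child type O) = 1/2.
Weighted sum = 1/6.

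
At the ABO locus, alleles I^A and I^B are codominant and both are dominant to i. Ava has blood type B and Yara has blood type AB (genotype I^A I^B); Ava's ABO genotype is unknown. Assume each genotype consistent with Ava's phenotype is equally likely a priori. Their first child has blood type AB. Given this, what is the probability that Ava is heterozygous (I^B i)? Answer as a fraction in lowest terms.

Possible genotypes: Ava ∈ {I^B I^B, I^B i}; Yara ∈ {I^A I^B}.
Weight each parental genotype pair by prior × P(type-AB child):
  I^B I^B × I^A I^B: posterior weight 2/3.
  I^B i × I^A I^B: posterior weight 1/3.
Sum the posterior weight over pairs where Ava is I^B i: 1/3.

1/3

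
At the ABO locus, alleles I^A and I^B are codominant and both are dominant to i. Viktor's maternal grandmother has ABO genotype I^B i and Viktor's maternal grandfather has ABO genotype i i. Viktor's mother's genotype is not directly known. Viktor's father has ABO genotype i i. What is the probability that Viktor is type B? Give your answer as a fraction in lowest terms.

1/4

Viktor's mother's ABO genotype from I^B i × i i: 1/2 I^B i, 1/2 i i.
Crossing each possibility with the father i i and summing P(type B): 1/2·1/2 + 1/2·0 = 1/4.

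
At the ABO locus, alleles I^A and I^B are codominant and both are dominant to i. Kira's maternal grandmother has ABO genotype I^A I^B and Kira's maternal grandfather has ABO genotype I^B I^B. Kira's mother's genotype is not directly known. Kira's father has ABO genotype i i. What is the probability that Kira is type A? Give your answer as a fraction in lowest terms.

Kira's mother's ABO genotype from I^A I^B × I^B I^B: 1/2 I^A I^B, 1/2 I^B I^B.
Crossing each possibility with the father i i and summing P(type A): 1/2·1/2 + 1/2·0 = 1/4.

1/4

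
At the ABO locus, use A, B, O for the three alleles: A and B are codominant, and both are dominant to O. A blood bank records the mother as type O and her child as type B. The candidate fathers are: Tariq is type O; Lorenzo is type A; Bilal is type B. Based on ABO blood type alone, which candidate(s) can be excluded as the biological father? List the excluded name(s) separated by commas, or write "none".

A candidate is excluded only if no genotype consistent with his phenotype could produce a type B child with a type O mother.
Tariq (type O): no genotype consistent with that phenotype can produce a type-B child with a type-O mother.
Lorenzo (type A): no genotype consistent with that phenotype can produce a type-B child with a type-O mother.

Tariq, Lorenzo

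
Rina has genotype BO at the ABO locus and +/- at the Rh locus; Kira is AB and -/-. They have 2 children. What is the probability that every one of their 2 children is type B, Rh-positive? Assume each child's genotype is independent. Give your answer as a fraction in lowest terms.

ABO cross BO × AB → 1/4 A, 1/2 B, 1/4 AB.
Rh cross +/- × -/- → 1/2 Rh+, 1/2 Rh-; so P(type B, Rh-positive) = 1/2 × 1/2 = 1/4 per child.
All 2 independent: (1/4)^2 = 1/16.

1/16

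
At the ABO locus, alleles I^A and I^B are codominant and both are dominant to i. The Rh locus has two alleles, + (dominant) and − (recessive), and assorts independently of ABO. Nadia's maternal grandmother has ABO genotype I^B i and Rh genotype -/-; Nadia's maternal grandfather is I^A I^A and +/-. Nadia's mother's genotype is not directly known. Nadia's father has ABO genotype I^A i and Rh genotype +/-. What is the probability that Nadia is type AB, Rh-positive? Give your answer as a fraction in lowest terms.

Nadia's mother's ABO genotype from I^B i × I^A I^A: 1/2 I^A I^B, 1/2 I^A i.
Crossing each possibility with the father I^A i and summing P(type AB): 1/2·1/4 + 1/2·0 = 1/8.
Similarly for Rh via the mother's Rh distribution: P(Rh+) = 5/8.
Independent loci: 1/8 × 5/8 = 5/64.

5/64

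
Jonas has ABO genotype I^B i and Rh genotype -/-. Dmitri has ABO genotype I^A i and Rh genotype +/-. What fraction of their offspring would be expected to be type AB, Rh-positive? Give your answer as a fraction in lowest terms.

ABO cross I^B i × I^A i → offspring phenotypes: 1/4 O, 1/4 A, 1/4 B, 1/4 AB.
Rh cross -/- × +/- → 1/2 Rh+, 1/2 Rh-.
Independent loci: P(type AB, Rh-positive) = 1/4 × 1/2 = 1/8.

1/8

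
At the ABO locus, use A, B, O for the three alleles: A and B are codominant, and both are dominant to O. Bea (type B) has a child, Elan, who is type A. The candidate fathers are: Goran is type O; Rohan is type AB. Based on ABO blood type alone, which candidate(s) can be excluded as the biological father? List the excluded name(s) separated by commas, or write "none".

Goran

A candidate is excluded only if no genotype consistent with his phenotype could produce a type A child with a type B mother.
Goran (type O): no genotype consistent with that phenotype can produce a type-A child with a type-B mother.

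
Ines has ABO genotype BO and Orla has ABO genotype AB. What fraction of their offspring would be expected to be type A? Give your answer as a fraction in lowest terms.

ABO cross BO × AB → offspring phenotypes: 1/4 A, 1/2 B, 1/4 AB.
So P(type A) = 1/4.

1/4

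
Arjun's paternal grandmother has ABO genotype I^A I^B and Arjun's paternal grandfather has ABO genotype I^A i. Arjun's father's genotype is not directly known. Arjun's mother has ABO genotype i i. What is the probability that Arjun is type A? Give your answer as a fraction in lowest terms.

Arjun's father's ABO genotype from I^A I^B × I^A i: 1/4 I^A I^A, 1/4 I^A I^B, 1/4 I^A i, 1/4 I^B i.
Crossing each possibility with the mother i i and summing P(type A): 1/4·1 + 1/4·1/2 + 1/4·1/2 + 1/4·0 = 1/2.

1/2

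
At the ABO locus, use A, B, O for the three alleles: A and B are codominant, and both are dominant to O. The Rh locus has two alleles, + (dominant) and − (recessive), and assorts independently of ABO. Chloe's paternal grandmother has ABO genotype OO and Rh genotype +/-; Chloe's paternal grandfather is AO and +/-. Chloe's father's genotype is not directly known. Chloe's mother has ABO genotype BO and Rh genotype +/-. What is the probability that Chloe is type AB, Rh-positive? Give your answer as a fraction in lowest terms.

3/32

Chloe's father's ABO genotype from OO × AO: 1/2 AO, 1/2 OO.
Crossing each possibility with the mother BO and summing P(type AB): 1/2·1/4 + 1/2·0 = 1/8.
Similarly for Rh via the father's Rh distribution: P(Rh+) = 3/4.
Independent loci: 1/8 × 3/4 = 3/32.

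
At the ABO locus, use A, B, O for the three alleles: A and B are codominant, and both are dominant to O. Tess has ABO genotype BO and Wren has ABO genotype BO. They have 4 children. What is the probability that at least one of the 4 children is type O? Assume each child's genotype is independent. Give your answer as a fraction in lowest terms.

ABO cross BO × BO → 1/4 O, 3/4 B.
So P(type O) = 1/4 per child.
P(none) = (3/4)^4 = 81/256; P(at least one) = 1 − 81/256 = 175/256.

175/256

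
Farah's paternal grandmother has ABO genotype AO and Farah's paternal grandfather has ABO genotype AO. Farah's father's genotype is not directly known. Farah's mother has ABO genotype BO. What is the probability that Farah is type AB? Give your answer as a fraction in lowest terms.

1/4

Farah's father's ABO genotype from AO × AO: 1/4 AA, 1/2 AO, 1/4 OO.
Crossing each possibility with the mother BO and summing P(type AB): 1/4·1/2 + 1/2·1/4 + 1/4·0 = 1/4.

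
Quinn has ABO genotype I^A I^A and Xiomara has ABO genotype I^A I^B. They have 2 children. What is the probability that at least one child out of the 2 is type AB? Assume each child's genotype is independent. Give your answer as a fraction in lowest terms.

3/4

ABO cross I^A I^A × I^A I^B → 1/2 A, 1/2 AB.
So P(type AB) = 1/2 per child.
P(none) = (1/2)^2 = 1/4; P(at least one) = 1 − 1/4 = 3/4.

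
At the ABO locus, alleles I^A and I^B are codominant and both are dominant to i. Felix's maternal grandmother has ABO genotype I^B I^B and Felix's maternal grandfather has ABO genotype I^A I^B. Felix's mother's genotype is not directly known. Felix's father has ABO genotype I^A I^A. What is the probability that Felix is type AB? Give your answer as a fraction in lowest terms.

3/4

Felix's mother's ABO genotype from I^B I^B × I^A I^B: 1/2 I^A I^B, 1/2 I^B I^B.
Crossing each possibility with the father I^A I^A and summing P(type AB): 1/2·1/2 + 1/2·1 = 3/4.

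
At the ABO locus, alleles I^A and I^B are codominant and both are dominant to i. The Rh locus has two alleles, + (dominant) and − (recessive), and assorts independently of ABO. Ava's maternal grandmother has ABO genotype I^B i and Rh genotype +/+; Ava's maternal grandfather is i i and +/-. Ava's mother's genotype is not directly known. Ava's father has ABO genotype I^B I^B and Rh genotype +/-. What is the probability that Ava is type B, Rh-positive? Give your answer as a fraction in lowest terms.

Ava's mother's ABO genotype from I^B i × i i: 1/2 I^B i, 1/2 i i.
Crossing each possibility with the father I^B I^B and summing P(type B): 1/2·1 + 1/2·1 = 1.
Similarly for Rh via the mother's Rh distribution: P(Rh+) = 7/8.
Independent loci: 1 × 7/8 = 7/8.

7/8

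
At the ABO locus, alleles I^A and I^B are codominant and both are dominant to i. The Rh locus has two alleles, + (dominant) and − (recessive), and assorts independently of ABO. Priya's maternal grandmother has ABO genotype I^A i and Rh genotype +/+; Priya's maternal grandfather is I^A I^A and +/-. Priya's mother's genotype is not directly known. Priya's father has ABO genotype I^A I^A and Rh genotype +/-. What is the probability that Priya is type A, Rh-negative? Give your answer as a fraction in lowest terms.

1/8

Priya's mother's ABO genotype from I^A i × I^A I^A: 1/2 I^A I^A, 1/2 I^A i.
Crossing each possibility with the father I^A I^A and summing P(type A): 1/2·1 + 1/2·1 = 1.
Similarly for Rh via the mother's Rh distribution: P(Rh-) = 1/8.
Independent loci: 1 × 1/8 = 1/8.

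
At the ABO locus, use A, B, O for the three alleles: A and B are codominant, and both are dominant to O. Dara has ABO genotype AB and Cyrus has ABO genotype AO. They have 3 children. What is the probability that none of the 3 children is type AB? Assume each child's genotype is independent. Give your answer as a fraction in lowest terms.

ABO cross AB × AO → 1/2 A, 1/4 B, 1/4 AB.
So P(type AB) = 1/4 per child.
P(not type AB) = 3/4 for one child; (3/4)^3 = 27/64.

27/64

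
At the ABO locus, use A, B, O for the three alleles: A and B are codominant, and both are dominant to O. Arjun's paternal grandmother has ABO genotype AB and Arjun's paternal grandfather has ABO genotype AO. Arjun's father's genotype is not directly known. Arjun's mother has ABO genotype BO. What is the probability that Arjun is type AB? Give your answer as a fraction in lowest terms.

1/4

Arjun's father's ABO genotype from AB × AO: 1/4 AA, 1/4 AB, 1/4 AO, 1/4 BO.
Crossing each possibility with the mother BO and summing P(type AB): 1/4·1/2 + 1/4·1/4 + 1/4·1/4 + 1/4·0 = 1/4.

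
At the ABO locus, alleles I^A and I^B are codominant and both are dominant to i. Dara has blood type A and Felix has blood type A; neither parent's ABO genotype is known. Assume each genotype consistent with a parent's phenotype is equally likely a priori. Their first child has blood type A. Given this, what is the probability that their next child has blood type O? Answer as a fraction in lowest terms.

Possible genotypes: Dara ∈ {I^A I^A, I^A i}; Felix ∈ {I^A I^A, I^A i}.
Weight each parental genotype pair by prior × P(type-A child):
  I^A I^A × I^A I^A: posterior weight 4/15; P(next child type O) = 0.
  I^A I^A × I^A i: posterior weight 4/15; P(next child type O) = 0.
  I^A i × I^A I^A: posterior weight 4/15; P(next child type O) = 0.
  I^A i × I^A i: posterior weight 1/5; P(next child type O) = 1/4.
Weighted sum = 1/20.

1/20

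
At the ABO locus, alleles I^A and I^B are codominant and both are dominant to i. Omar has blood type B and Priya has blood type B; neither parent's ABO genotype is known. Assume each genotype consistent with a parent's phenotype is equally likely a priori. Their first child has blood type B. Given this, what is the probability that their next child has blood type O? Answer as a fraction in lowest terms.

Possible genotypes: Omar ∈ {I^B I^B, I^B i}; Priya ∈ {I^B I^B, I^B i}.
Weight each parental genotype pair by prior × P(type-B child):
  I^B I^B × I^B I^B: posterior weight 4/15; P(next child type O) = 0.
  I^B I^B × I^B i: posterior weight 4/15; P(next child type O) = 0.
  I^B i × I^B I^B: posterior weight 4/15; P(next child type O) = 0.
  I^B i × I^B i: posterior weight 1/5; P(next child type O) = 1/4.
Weighted sum = 1/20.

1/20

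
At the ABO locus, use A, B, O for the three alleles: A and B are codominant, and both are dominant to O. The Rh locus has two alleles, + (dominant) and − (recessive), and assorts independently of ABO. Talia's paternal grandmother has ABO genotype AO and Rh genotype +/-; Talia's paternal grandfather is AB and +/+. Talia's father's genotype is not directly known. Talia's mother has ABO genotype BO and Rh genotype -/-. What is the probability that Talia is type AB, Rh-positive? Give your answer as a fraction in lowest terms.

Talia's father's ABO genotype from AO × AB: 1/4 AA, 1/4 AB, 1/4 AO, 1/4 BO.
Crossing each possibility with the mother BO and summing P(type AB): 1/4·1/2 + 1/4·1/4 + 1/4·1/4 + 1/4·0 = 1/4.
Similarly for Rh via the father's Rh distribution: P(Rh+) = 3/4.
Independent loci: 1/4 × 3/4 = 3/16.

3/16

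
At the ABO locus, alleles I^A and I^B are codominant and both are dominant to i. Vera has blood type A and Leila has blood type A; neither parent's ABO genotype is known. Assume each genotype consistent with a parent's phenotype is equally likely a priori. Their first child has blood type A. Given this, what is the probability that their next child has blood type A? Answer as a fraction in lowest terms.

19/20

Possible genotypes: Vera ∈ {I^A I^A, I^A i}; Leila ∈ {I^A I^A, I^A i}.
Weight each parental genotype pair by prior × P(type-A child):
  I^A I^A × I^A I^A: posterior weight 4/15; P(next child type A) = 1.
  I^A I^A × I^A i: posterior weight 4/15; P(next child type A) = 1.
  I^A i × I^A I^A: posterior weight 4/15; P(next child type A) = 1.
  I^A i × I^A i: posterior weight 1/5; P(next child type A) = 3/4.
Weighted sum = 19/20.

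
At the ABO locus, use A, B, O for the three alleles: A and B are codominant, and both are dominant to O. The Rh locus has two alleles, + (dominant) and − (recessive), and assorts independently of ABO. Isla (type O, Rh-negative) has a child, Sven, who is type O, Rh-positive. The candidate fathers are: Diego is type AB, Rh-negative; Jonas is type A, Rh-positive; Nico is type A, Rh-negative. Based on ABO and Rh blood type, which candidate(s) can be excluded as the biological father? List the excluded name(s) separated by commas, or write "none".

Diego, Nico

A candidate is excluded only if no genotype consistent with his phenotype could produce a type O, Rh-positive child with a type O, Rh-negative mother.
Diego (type AB, Rh-): no genotype consistent with that phenotype can produce a type-O Rh+ child with a type-O mother.
Nico (type A, Rh-): no genotype consistent with that phenotype can produce a type-O Rh+ child with a type-O mother.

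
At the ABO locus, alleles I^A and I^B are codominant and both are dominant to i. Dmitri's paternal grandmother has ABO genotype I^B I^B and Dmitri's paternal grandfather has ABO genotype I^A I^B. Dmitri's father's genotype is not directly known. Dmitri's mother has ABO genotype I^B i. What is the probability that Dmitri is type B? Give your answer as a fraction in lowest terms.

3/4

Dmitri's father's ABO genotype from I^B I^B × I^A I^B: 1/2 I^A I^B, 1/2 I^B I^B.
Crossing each possibility with the mother I^B i and summing P(type B): 1/2·1/2 + 1/2·1 = 3/4.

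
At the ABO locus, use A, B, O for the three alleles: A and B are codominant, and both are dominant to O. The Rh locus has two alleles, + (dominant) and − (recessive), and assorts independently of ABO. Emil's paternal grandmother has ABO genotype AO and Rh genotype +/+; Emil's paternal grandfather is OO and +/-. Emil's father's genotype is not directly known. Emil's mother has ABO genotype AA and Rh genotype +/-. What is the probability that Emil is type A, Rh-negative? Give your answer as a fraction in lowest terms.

Emil's father's ABO genotype from AO × OO: 1/2 AO, 1/2 OO.
Crossing each possibility with the mother AA and summing P(type A): 1/2·1 + 1/2·1 = 1.
Similarly for Rh via the father's Rh distribution: P(Rh-) = 1/8.
Independent loci: 1 × 1/8 = 1/8.

1/8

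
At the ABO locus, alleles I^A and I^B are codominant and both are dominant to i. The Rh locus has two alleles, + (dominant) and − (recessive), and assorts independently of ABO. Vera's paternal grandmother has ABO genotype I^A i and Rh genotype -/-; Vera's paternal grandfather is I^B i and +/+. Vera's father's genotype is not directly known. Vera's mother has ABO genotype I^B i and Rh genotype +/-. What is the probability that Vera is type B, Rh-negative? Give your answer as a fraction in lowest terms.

Vera's father's ABO genotype from I^A i × I^B i: 1/4 I^A I^B, 1/4 I^A i, 1/4 I^B i, 1/4 i i.
Crossing each possibility with the mother I^B i and summing P(type B): 1/4·1/2 + 1/4·1/4 + 1/4·3/4 + 1/4·1/2 = 1/2.
Similarly for Rh via the father's Rh distribution: P(Rh-) = 1/4.
Independent loci: 1/2 × 1/4 = 1/8.

1/8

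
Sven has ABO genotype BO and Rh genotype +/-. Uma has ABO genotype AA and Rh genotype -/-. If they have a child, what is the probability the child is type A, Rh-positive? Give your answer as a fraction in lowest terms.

ABO cross BO × AA → offspring phenotypes: 1/2 A, 1/2 AB.
Rh cross +/- × -/- → 1/2 Rh+, 1/2 Rh-.
Independent loci: P(type A, Rh-positive) = 1/2 × 1/2 = 1/4.

1/4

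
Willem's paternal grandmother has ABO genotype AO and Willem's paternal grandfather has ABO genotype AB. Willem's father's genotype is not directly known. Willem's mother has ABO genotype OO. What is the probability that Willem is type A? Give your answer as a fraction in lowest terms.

Willem's father's ABO genotype from AO × AB: 1/4 AA, 1/4 AB, 1/4 AO, 1/4 BO.
Crossing each possibility with the mother OO and summing P(type A): 1/4·1 + 1/4·1/2 + 1/4·1/2 + 1/4·0 = 1/2.

1/2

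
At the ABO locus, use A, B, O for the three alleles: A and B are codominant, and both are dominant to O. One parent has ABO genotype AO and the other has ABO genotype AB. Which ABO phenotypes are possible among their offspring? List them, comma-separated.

Gametes from AO × AB give offspring ABO genotypes AA, AB, AO, BO, i.e. phenotypes A, B, AB.

A, B, AB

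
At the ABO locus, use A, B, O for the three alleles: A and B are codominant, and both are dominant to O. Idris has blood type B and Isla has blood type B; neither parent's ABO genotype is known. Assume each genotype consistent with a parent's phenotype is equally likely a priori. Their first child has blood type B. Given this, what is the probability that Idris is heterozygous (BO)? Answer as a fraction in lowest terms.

7/15

Possible genotypes: Idris ∈ {BB, BO}; Isla ∈ {BB, BO}.
Weight each parental genotype pair by prior × P(type-B child):
  BB × BB: posterior weight 4/15.
  BB × BO: posterior weight 4/15.
  BO × BB: posterior weight 4/15.
  BO × BO: posterior weight 1/5.
Sum the posterior weight over pairs where Idris is BO: 7/15.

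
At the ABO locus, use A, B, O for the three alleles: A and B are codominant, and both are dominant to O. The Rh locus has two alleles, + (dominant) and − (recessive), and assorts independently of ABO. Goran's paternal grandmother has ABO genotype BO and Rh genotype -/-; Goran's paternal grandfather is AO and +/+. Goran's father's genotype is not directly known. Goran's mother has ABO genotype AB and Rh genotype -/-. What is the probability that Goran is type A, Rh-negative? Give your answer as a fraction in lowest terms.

3/16

Goran's father's ABO genotype from BO × AO: 1/4 AB, 1/4 AO, 1/4 BO, 1/4 OO.
Crossing each possibility with the mother AB and summing P(type A): 1/4·1/4 + 1/4·1/2 + 1/4·1/4 + 1/4·1/2 = 3/8.
Similarly for Rh via the father's Rh distribution: P(Rh-) = 1/2.
Independent loci: 3/8 × 1/2 = 3/16.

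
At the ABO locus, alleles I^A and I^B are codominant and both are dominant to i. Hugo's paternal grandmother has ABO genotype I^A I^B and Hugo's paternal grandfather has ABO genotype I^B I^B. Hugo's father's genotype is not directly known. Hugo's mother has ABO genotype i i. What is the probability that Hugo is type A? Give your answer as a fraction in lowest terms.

1/4

Hugo's father's ABO genotype from I^A I^B × I^B I^B: 1/2 I^A I^B, 1/2 I^B I^B.
Crossing each possibility with the mother i i and summing P(type A): 1/2·1/2 + 1/2·0 = 1/4.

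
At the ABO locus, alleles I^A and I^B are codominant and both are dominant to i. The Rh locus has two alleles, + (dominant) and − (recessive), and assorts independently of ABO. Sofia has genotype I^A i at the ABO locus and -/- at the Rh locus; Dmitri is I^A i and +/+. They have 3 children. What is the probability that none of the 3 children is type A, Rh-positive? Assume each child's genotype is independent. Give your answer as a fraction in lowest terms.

1/64

ABO cross I^A i × I^A i → 1/4 O, 3/4 A.
Rh cross -/- × +/+ → 1 Rh+; so P(type A, Rh-positive) = 3/4 × 1 = 3/4 per child.
P(not type A, Rh-positive) = 1/4 for one child; (1/4)^3 = 1/64.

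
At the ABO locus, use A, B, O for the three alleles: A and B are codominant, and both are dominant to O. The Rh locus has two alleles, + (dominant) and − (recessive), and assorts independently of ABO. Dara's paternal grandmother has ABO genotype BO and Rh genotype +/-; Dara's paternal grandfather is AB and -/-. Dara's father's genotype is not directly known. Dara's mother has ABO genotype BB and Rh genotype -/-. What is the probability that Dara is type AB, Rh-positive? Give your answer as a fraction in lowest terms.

1/16

Dara's father's ABO genotype from BO × AB: 1/4 AB, 1/4 AO, 1/4 BB, 1/4 BO.
Crossing each possibility with the mother BB and summing P(type AB): 1/4·1/2 + 1/4·1/2 + 1/4·0 + 1/4·0 = 1/4.
Similarly for Rh via the father's Rh distribution: P(Rh+) = 1/4.
Independent loci: 1/4 × 1/4 = 1/16.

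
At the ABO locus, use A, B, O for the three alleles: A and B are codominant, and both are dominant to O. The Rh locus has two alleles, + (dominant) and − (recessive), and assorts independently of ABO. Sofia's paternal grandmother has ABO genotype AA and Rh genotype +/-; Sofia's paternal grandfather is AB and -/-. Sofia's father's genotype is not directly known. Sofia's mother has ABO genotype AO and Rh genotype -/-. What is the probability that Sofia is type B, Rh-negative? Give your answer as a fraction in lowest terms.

3/32

Sofia's father's ABO genotype from AA × AB: 1/2 AA, 1/2 AB.
Crossing each possibility with the mother AO and summing P(type B): 1/2·0 + 1/2·1/4 = 1/8.
Similarly for Rh via the father's Rh distribution: P(Rh-) = 3/4.
Independent loci: 1/8 × 3/4 = 3/32.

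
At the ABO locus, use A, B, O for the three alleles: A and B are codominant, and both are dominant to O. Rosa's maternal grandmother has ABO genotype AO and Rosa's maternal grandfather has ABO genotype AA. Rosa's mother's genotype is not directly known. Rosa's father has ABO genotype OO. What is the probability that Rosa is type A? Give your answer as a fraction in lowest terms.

3/4

Rosa's mother's ABO genotype from AO × AA: 1/2 AA, 1/2 AO.
Crossing each possibility with the father OO and summing P(type A): 1/2·1 + 1/2·1/2 = 3/4.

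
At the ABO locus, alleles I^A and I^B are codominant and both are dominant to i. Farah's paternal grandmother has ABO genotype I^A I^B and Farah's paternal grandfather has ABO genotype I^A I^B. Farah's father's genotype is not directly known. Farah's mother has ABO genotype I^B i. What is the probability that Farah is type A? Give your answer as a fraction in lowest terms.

Farah's father's ABO genotype from I^A I^B × I^A I^B: 1/4 I^A I^A, 1/2 I^A I^B, 1/4 I^B I^B.
Crossing each possibility with the mother I^B i and summing P(type A): 1/4·1/2 + 1/2·1/4 + 1/4·0 = 1/4.

1/4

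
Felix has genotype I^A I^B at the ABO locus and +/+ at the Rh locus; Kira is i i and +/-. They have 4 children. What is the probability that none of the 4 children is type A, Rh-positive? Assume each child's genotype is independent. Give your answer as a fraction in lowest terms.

1/16

ABO cross I^A I^B × i i → 1/2 A, 1/2 B.
Rh cross +/+ × +/- → 1 Rh+; so P(type A, Rh-positive) = 1/2 × 1 = 1/2 per child.
P(not type A, Rh-positive) = 1/2 for one child; (1/2)^4 = 1/16.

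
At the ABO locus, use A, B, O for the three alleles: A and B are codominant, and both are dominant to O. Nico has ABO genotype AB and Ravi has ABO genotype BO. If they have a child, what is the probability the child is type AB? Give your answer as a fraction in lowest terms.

ABO cross AB × BO → offspring phenotypes: 1/4 A, 1/2 B, 1/4 AB.
So P(type AB) = 1/4.

1/4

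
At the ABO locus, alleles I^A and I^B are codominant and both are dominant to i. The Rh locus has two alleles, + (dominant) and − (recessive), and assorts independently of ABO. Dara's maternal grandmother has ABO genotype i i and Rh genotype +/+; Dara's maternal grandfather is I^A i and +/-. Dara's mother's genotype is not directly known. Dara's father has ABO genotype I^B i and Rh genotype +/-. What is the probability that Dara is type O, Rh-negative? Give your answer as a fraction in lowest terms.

3/64

Dara's mother's ABO genotype from i i × I^A i: 1/2 I^A i, 1/2 i i.
Crossing each possibility with the father I^B i and summing P(type O): 1/2·1/4 + 1/2·1/2 = 3/8.
Similarly for Rh via the mother's Rh distribution: P(Rh-) = 1/8.
Independent loci: 3/8 × 1/8 = 3/64.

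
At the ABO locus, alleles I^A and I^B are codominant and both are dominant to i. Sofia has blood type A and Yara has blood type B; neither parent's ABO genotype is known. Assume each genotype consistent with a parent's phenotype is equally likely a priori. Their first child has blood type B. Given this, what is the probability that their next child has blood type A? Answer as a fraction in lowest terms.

Possible genotypes: Sofia ∈ {I^A I^A, I^A i}; Yara ∈ {I^B I^B, I^B i}.
Weight each parental genotype pair by prior × P(type-B child):
  I^A i × I^B I^B: posterior weight 2/3; P(next child type A) = 0.
  I^A i × I^B i: posterior weight 1/3; P(next child type A) = 1/4.
Weighted sum = 1/12.

1/12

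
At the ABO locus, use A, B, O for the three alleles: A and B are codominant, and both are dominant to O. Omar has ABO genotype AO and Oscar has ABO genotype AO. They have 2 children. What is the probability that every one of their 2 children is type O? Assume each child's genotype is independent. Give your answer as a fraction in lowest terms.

1/16

ABO cross AO × AO → 1/4 O, 3/4 A.
So P(type O) = 1/4 per child.
All 2 independent: (1/4)^2 = 1/16.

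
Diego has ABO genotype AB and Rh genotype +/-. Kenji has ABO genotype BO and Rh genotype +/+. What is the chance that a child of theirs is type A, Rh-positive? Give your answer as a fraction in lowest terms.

1/4

ABO cross AB × BO → offspring phenotypes: 1/4 A, 1/2 B, 1/4 AB.
Rh cross +/- × +/+ → 1 Rh+.
Independent loci: P(type A, Rh-positive) = 1/4 × 1 = 1/4.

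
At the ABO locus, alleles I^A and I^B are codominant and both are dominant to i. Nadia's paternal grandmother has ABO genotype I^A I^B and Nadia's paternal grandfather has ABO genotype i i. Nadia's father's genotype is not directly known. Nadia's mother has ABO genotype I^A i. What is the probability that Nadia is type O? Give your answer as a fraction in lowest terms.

1/4

Nadia's father's ABO genotype from I^A I^B × i i: 1/2 I^A i, 1/2 I^B i.
Crossing each possibility with the mother I^A i and summing P(type O): 1/2·1/4 + 1/2·1/4 = 1/4.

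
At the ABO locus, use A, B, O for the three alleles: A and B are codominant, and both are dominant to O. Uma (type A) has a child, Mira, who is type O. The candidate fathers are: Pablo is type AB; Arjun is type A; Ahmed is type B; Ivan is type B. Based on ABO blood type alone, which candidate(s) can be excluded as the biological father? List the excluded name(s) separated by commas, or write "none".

Pablo

A candidate is excluded only if no genotype consistent with his phenotype could produce a type O child with a type A mother.
Pablo (type AB): no genotype consistent with that phenotype can produce a type-O child with a type-A mother.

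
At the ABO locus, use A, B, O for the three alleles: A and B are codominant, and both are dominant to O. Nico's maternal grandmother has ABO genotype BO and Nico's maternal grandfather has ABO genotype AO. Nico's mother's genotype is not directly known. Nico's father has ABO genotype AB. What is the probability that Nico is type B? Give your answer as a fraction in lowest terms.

3/8

Nico's mother's ABO genotype from BO × AO: 1/4 AB, 1/4 AO, 1/4 BO, 1/4 OO.
Crossing each possibility with the father AB and summing P(type B): 1/4·1/4 + 1/4·1/4 + 1/4·1/2 + 1/4·1/2 = 3/8.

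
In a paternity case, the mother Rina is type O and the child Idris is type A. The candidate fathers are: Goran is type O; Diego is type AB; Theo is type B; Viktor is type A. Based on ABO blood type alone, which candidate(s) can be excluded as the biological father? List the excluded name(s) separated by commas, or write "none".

A candidate is excluded only if no genotype consistent with his phenotype could produce a type A child with a type O mother.
Goran (type O): no genotype consistent with that phenotype can produce a type-A child with a type-O mother.
Theo (type B): no genotype consistent with that phenotype can produce a type-A child with a type-O mother.

Goran, Theo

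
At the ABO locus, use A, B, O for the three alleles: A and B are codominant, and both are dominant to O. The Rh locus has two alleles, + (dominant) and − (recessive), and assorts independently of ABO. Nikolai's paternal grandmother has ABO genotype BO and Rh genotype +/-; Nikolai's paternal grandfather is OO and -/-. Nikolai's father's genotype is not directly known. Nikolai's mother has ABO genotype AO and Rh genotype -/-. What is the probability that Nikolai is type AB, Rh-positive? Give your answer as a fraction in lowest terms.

Nikolai's father's ABO genotype from BO × OO: 1/2 BO, 1/2 OO.
Crossing each possibility with the mother AO and summing P(type AB): 1/2·1/4 + 1/2·0 = 1/8.
Similarly for Rh via the father's Rh distribution: P(Rh+) = 1/4.
Independent loci: 1/8 × 1/4 = 1/32.

1/32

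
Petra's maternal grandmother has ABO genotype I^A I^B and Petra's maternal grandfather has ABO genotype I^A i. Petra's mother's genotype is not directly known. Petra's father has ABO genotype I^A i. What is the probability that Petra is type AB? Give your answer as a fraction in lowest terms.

Petra's mother's ABO genotype from I^A I^B × I^A i: 1/4 I^A I^A, 1/4 I^A I^B, 1/4 I^A i, 1/4 I^B i.
Crossing each possibility with the father I^A i and summing P(type AB): 1/4·0 + 1/4·1/4 + 1/4·0 + 1/4·1/4 = 1/8.

1/8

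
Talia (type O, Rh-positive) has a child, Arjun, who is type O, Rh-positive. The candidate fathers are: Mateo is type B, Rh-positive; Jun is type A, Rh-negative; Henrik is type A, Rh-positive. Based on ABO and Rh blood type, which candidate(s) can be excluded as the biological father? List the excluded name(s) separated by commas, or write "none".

none

A candidate is excluded only if no genotype consistent with his phenotype could produce a type O, Rh-positive child with a type O, Rh-positive mother.
Every candidate has at least one consistent genotype combination, so none can be excluded.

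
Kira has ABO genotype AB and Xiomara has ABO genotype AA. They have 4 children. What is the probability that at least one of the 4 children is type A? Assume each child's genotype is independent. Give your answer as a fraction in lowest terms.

ABO cross AB × AA → 1/2 A, 1/2 AB.
So P(type A) = 1/2 per child.
P(none) = (1/2)^4 = 1/16; P(at least one) = 1 − 1/16 = 15/16.

15/16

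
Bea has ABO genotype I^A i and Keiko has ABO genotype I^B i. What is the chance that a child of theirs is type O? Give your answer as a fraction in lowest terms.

ABO cross I^A i × I^B i → offspring phenotypes: 1/4 O, 1/4 A, 1/4 B, 1/4 AB.
So P(type O) = 1/4.

1/4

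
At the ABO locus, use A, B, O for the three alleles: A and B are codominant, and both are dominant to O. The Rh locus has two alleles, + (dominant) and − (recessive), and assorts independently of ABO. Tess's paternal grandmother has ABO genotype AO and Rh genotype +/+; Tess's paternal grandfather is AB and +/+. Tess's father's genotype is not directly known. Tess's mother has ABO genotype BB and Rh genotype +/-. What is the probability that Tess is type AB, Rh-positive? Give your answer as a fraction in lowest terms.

Tess's father's ABO genotype from AO × AB: 1/4 AA, 1/4 AB, 1/4 AO, 1/4 BO.
Crossing each possibility with the mother BB and summing P(type AB): 1/4·1 + 1/4·1/2 + 1/4·1/2 + 1/4·0 = 1/2.
Similarly for Rh via the father's Rh distribution: P(Rh+) = 1.
Independent loci: 1/2 × 1 = 1/2.

1/2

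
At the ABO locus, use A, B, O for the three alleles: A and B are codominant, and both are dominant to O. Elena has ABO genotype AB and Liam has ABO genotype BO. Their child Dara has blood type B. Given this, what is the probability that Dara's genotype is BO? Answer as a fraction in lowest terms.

Cross AB × BO → 1/4 AB, 1/4 AO, 1/4 BB, 1/4 BO.
Type-B genotypes among offspring: BB (1/4), BO (1/4); total 1/2.
P(BO | type B) = (1/4) / (1/2) = 1/2.

1/2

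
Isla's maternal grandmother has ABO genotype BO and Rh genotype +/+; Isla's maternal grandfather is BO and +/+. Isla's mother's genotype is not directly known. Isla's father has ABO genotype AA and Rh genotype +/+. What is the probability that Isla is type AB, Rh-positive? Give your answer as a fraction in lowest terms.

Isla's mother's ABO genotype from BO × BO: 1/4 BB, 1/2 BO, 1/4 OO.
Crossing each possibility with the father AA and summing P(type AB): 1/4·1 + 1/2·1/2 + 1/4·0 = 1/2.
Similarly for Rh via the mother's Rh distribution: P(Rh+) = 1.
Independent loci: 1/2 × 1 = 1/2.

1/2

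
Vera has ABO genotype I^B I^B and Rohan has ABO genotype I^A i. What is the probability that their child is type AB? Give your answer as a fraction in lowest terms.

1/2

ABO cross I^B I^B × I^A i → offspring phenotypes: 1/2 B, 1/2 AB.
So P(type AB) = 1/2.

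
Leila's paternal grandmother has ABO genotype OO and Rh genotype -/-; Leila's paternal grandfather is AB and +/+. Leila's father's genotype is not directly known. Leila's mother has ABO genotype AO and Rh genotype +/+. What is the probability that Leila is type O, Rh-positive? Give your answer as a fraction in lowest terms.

1/4

Leila's father's ABO genotype from OO × AB: 1/2 AO, 1/2 BO.
Crossing each possibility with the mother AO and summing P(type O): 1/2·1/4 + 1/2·1/4 = 1/4.
Similarly for Rh via the father's Rh distribution: P(Rh+) = 1.
Independent loci: 1/4 × 1 = 1/4.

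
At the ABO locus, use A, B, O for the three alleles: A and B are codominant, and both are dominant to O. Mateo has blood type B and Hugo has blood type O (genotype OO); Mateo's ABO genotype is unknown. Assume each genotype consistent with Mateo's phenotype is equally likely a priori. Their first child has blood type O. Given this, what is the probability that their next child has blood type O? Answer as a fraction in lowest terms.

1/2

Possible genotypes: Mateo ∈ {BB, BO}; Hugo ∈ {OO}.
Weight each parental genotype pair by prior × P(type-O child):
  BO × OO: posterior weight 1; P(next child type O) = 1/2.
Weighted sum = 1/2.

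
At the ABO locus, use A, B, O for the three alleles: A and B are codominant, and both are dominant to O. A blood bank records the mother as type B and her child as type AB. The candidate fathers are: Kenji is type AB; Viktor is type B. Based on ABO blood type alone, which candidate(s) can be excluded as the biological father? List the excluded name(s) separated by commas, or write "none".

A candidate is excluded only if no genotype consistent with his phenotype could produce a type AB child with a type B mother.
Viktor (type B): no genotype consistent with that phenotype can produce a type-AB child with a type-B mother.

Viktor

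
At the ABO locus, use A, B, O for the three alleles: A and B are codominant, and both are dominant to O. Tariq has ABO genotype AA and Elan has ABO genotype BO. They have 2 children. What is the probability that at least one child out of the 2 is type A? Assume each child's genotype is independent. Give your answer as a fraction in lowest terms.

3/4

ABO cross AA × BO → 1/2 A, 1/2 AB.
So P(type A) = 1/2 per child.
P(none) = (1/2)^2 = 1/4; P(at least one) = 1 − 1/4 = 3/4.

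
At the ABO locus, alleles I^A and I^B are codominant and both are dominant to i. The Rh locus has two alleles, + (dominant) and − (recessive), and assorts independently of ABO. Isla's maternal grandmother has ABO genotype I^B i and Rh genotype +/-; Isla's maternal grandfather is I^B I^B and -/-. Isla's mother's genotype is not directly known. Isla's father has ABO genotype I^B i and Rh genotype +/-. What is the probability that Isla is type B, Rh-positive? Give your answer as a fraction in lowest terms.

35/64

Isla's mother's ABO genotype from I^B i × I^B I^B: 1/2 I^B I^B, 1/2 I^B i.
Crossing each possibility with the father I^B i and summing P(type B): 1/2·1 + 1/2·3/4 = 7/8.
Similarly for Rh via the mother's Rh distribution: P(Rh+) = 5/8.
Independent loci: 7/8 × 5/8 = 35/64.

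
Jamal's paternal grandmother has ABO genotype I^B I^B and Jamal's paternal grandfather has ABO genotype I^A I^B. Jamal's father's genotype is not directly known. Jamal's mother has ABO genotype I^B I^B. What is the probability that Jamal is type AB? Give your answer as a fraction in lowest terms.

1/4

Jamal's father's ABO genotype from I^B I^B × I^A I^B: 1/2 I^A I^B, 1/2 I^B I^B.
Crossing each possibility with the mother I^B I^B and summing P(type AB): 1/2·1/2 + 1/2·0 = 1/4.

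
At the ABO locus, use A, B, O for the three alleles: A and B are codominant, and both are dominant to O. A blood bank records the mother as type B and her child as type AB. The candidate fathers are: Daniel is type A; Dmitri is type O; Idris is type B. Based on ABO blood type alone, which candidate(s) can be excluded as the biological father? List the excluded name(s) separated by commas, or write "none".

A candidate is excluded only if no genotype consistent with his phenotype could produce a type AB child with a type B mother.
Dmitri (type O): no genotype consistent with that phenotype can produce a type-AB child with a type-B mother.
Idris (type B): no genotype consistent with that phenotype can produce a type-AB child with a type-B mother.

Dmitri, Idris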